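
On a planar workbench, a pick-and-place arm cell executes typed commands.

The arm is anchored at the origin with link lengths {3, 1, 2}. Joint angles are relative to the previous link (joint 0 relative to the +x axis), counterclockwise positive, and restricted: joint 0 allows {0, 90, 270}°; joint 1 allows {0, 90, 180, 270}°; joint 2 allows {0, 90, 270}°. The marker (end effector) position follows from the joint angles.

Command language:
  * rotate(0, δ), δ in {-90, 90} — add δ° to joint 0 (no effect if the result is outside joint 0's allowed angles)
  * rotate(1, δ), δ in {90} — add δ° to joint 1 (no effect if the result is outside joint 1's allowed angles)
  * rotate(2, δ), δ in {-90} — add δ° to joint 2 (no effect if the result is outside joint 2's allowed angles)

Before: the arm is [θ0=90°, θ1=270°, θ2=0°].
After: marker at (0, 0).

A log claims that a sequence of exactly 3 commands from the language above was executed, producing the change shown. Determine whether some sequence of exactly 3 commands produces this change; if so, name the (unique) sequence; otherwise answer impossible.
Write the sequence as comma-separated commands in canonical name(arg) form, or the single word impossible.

rotate(1, 90), rotate(1, 90), rotate(1, 90)

from: [θ0=90°, θ1=270°, θ2=0°]
t=1 rotate(1, 90) ⇒ [θ0=90°, θ1=0°, θ2=0°]
t=2 rotate(1, 90) ⇒ [θ0=90°, θ1=90°, θ2=0°]
t=3 rotate(1, 90) ⇒ [θ0=90°, θ1=180°, θ2=0°]
all 64 alternatives checked — unique.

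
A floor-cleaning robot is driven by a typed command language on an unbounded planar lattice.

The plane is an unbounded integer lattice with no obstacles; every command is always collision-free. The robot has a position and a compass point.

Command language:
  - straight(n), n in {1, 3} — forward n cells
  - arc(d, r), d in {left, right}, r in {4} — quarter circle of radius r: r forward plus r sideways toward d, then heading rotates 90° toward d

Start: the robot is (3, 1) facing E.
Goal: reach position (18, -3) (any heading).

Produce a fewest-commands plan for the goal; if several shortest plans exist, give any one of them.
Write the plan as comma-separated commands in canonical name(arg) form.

arc(right, 4), arc(left, 4), straight(3), arc(left, 4)

t0: (3, 1) facing E
t=1 arc(right, 4) ⇒ (7, -3) facing S
t=2 arc(left, 4) ⇒ (11, -7) facing E
t=3 straight(3) ⇒ (14, -7) facing E
t=4 arc(left, 4) ⇒ (18, -3) facing N
no 3-step plan works, so 4 is optimal.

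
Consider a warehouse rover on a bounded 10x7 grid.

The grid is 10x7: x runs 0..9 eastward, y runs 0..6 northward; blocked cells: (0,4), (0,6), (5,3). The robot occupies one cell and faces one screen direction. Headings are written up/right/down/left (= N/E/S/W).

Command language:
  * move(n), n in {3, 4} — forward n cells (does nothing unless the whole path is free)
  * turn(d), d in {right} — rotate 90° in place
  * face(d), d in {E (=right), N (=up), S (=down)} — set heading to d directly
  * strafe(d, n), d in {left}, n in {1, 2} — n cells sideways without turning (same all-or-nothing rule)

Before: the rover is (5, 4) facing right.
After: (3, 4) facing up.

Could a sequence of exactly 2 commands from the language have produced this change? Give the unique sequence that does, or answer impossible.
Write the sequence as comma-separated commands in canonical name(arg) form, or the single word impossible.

key: position moved to (3,4) AND the heading swung to N — translation plus rotation needed
t0: (5, 4) facing right
[1] after face(N): (5, 4) facing up
[2] after strafe(left, 2): (3, 4) facing up
all 64 alternatives checked — unique.

face(N), strafe(left, 2)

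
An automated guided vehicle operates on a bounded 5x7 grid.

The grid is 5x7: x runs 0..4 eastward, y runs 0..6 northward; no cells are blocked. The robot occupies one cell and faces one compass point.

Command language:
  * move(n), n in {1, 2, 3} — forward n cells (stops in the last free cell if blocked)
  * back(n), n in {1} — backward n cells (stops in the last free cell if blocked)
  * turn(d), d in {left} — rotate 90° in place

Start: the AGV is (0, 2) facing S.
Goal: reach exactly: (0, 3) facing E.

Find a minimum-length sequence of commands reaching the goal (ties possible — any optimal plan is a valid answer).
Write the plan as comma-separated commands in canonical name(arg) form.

back(1), turn(left)

t0: (0, 2) facing S
[1] after back(1): (0, 3) facing S
[2] after turn(left): (0, 3) facing E
minimal: 2 command(s), checked below 2.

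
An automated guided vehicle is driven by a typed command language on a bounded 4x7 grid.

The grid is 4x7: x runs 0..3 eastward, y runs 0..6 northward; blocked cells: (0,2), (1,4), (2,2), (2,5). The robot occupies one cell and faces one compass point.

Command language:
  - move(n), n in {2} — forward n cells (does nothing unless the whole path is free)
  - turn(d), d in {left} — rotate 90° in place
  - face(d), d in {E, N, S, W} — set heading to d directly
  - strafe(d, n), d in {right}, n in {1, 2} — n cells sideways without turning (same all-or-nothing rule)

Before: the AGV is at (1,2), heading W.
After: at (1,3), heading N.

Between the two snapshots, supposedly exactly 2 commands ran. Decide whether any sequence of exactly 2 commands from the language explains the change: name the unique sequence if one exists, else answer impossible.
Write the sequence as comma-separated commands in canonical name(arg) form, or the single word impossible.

strafe(right, 1), face(N)

key: running face(N) before strafe(right, 1) would end elsewhere — order is forced
initial: at (1,2), heading W
[1] after strafe(right, 1): at (1,3), heading W
[2] after face(N): at (1,3), heading N
no other 2-command option fits: unique.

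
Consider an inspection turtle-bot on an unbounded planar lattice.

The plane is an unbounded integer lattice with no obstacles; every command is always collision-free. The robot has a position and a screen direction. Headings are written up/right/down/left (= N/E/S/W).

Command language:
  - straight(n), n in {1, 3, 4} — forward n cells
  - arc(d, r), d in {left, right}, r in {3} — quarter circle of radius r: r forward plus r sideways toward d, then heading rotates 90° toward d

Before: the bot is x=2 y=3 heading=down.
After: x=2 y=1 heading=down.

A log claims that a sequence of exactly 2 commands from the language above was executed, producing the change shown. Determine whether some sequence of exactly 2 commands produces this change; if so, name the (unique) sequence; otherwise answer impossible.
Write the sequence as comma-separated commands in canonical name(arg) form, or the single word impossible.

key: still facing S at the end — nothing in the sequence rotates
from: x=2 y=3 heading=down
t=1 straight(1) ⇒ x=2 y=2 heading=down
t=2 straight(1) ⇒ x=2 y=1 heading=down
uniquely the one of 25 2-step routes that fits.

straight(1), straight(1)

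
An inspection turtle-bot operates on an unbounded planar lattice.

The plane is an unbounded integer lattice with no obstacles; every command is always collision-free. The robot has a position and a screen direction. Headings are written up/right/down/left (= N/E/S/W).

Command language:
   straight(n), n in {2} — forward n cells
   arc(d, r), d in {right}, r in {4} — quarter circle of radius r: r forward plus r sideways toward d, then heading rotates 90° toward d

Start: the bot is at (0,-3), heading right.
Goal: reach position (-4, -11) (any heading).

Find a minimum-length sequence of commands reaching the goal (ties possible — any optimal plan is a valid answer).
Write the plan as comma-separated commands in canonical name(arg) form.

arc(right, 4), arc(right, 4), straight(2), straight(2)

start: at (0,-3), heading right
[1] after arc(right, 4): at (4,-7), heading down
[2] after arc(right, 4): at (0,-11), heading left
[3] after straight(2): at (-2,-11), heading left
[4] after straight(2): at (-4,-11), heading left
shorter routes all fall short; 4 is best.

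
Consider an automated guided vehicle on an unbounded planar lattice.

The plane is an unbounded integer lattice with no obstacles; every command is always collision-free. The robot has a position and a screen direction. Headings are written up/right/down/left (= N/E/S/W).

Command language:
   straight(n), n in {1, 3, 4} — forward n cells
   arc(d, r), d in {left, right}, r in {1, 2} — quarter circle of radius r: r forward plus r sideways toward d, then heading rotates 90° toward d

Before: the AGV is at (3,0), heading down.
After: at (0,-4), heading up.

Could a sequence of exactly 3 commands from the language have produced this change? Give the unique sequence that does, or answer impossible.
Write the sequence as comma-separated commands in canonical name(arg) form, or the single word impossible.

key: order matters: swapping straight(3) and arc(right, 1) lands elsewhere
initial: at (3,0), heading down
t=1 straight(3) ⇒ at (3,-3), heading down
t=2 arc(right, 2) ⇒ at (1,-5), heading left
t=3 arc(right, 1) ⇒ at (0,-4), heading up
no other 3-command option fits: unique.

straight(3), arc(right, 2), arc(right, 1)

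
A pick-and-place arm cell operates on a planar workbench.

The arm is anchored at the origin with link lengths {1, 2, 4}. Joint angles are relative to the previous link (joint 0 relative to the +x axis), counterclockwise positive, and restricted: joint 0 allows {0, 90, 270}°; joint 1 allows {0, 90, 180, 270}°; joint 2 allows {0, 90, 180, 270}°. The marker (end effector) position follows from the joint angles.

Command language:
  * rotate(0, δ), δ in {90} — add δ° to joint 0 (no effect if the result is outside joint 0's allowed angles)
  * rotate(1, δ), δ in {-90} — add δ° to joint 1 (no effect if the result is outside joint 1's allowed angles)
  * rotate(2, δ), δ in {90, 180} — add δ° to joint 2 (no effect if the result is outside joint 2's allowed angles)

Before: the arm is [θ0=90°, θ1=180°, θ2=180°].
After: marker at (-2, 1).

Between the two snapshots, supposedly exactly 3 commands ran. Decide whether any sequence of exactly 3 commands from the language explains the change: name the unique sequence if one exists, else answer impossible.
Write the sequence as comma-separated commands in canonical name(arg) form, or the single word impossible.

start: [θ0=90°, θ1=180°, θ2=180°]
t=1 rotate(1, -90) ⇒ [θ0=90°, θ1=90°, θ2=180°]
t=2 rotate(1, -90) ⇒ [θ0=90°, θ1=0°, θ2=180°]
t=3 rotate(1, -90) ⇒ [θ0=90°, θ1=270°, θ2=180°]
uniquely the one of 64 3-step routes that fits.

rotate(1, -90), rotate(1, -90), rotate(1, -90)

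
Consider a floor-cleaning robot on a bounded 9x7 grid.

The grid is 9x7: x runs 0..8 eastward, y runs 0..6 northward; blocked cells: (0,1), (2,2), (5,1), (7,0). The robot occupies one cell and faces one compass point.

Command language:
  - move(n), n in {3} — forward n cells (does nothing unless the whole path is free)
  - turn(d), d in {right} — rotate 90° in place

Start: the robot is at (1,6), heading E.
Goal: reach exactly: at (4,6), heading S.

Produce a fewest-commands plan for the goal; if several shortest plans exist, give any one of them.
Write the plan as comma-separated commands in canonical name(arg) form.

t0: at (1,6), heading E
t=1 move(3) ⇒ at (4,6), heading E
t=2 turn(right) ⇒ at (4,6), heading S
minimal: 2 command(s), checked below 2.

move(3), turn(right)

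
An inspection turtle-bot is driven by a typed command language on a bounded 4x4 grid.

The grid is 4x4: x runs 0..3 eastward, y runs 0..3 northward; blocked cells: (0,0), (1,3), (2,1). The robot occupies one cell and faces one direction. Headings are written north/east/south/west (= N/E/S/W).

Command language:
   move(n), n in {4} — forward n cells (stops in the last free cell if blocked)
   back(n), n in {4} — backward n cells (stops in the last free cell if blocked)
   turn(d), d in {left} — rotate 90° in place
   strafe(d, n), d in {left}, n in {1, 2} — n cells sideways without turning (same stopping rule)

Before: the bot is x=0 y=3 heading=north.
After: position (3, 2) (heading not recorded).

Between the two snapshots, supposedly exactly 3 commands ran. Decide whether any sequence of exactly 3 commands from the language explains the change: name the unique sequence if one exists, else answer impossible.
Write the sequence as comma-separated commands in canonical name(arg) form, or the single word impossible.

turn(left), strafe(left, 1), back(4)

key: order matters: swapping turn(left) and back(4) lands elsewhere
start: x=0 y=3 heading=north
step 1 (turn(left)): x=0 y=3 heading=west
step 2 (strafe(left, 1)): x=0 y=2 heading=west
step 3 (back(4)): x=3 y=2 heading=west
no rival 3-sequence matches.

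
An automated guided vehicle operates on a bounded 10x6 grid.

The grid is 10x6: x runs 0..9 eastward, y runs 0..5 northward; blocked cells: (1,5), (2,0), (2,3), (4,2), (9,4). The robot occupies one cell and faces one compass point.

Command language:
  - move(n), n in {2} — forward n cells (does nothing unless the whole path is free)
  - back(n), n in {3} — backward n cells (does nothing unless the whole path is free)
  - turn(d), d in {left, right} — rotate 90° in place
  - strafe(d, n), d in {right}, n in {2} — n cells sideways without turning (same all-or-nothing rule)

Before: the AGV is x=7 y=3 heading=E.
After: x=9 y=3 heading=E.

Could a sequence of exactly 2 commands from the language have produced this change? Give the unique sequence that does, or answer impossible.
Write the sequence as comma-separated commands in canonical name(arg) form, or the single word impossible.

key: still facing E at the end — nothing in the sequence rotates
begin: x=7 y=3 heading=E
t=1 move(2) ⇒ x=9 y=3 heading=E
t=2 move(2) ⇒ x=9 y=3 heading=E
no rival 2-sequence matches.

move(2), move(2)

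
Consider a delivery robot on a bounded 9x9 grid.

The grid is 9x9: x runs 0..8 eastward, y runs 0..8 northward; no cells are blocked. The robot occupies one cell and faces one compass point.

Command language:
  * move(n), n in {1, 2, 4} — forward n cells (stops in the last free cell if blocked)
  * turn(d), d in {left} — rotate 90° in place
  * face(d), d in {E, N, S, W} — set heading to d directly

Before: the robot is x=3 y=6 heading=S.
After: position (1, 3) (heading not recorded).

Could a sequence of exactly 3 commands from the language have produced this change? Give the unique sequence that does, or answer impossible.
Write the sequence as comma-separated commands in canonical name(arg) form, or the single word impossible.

impossible

no 3-step route produces this change.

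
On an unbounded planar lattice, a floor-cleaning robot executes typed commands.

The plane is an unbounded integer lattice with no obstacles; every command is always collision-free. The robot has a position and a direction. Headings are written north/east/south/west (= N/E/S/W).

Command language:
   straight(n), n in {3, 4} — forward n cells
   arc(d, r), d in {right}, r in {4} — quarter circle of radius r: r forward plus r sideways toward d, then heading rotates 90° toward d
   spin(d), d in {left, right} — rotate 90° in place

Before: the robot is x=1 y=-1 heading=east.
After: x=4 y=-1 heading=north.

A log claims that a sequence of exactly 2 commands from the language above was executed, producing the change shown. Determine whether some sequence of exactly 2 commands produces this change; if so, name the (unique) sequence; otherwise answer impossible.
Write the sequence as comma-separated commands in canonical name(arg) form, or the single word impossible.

key: cell and facing (now N) both changed — the 2 commands mix motion and turning
start: x=1 y=-1 heading=east
1. straight(3) → x=4 y=-1 heading=east
2. spin(left) → x=4 y=-1 heading=north
uniquely the one of 25 2-step routes that fits.

straight(3), spin(left)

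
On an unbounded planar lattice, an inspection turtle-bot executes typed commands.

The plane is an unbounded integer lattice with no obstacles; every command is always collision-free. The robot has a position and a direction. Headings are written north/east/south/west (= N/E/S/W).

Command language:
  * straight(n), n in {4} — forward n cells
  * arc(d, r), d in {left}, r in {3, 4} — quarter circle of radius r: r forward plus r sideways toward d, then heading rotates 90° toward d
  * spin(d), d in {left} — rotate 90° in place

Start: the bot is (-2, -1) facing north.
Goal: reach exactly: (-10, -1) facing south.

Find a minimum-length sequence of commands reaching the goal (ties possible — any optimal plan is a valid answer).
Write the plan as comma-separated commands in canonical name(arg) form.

from: (-2, -1) facing north
step 1 (arc(left, 4)): (-6, 3) facing west
step 2 (arc(left, 4)): (-10, -1) facing south
shorter routes all fall short; 2 is best.

arc(left, 4), arc(left, 4)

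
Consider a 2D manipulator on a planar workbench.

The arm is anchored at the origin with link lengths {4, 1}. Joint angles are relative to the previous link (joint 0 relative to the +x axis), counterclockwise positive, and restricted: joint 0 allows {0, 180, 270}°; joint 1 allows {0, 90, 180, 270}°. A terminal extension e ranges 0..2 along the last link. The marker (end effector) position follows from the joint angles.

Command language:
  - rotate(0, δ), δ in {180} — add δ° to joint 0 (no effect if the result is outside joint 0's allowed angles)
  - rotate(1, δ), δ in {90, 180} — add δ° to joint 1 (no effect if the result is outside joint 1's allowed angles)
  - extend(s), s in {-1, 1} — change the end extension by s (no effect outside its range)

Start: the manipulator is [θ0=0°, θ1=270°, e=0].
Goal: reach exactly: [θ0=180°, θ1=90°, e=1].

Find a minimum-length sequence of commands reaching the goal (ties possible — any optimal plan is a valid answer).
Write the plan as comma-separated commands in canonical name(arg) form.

extend(1), rotate(0, 180), rotate(1, 180)

from: [θ0=0°, θ1=270°, e=0]
[1] after extend(1): [θ0=0°, θ1=270°, e=1]
[2] after rotate(0, 180): [θ0=180°, θ1=270°, e=1]
[3] after rotate(1, 180): [θ0=180°, θ1=90°, e=1]
shorter routes all fall short; 3 is best.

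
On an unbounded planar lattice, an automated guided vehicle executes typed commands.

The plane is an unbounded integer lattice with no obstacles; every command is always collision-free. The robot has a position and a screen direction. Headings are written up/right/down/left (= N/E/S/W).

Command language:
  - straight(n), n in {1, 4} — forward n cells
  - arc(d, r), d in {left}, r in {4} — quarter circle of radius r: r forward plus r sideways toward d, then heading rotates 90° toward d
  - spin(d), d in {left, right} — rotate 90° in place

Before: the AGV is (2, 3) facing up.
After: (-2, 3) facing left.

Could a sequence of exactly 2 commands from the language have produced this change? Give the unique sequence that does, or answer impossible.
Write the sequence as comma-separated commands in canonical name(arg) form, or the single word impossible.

key: running straight(4) before spin(left) would end elsewhere — order is forced
from: (2, 3) facing up
t=1 spin(left) ⇒ (2, 3) facing left
t=2 straight(4) ⇒ (-2, 3) facing left
all 25 alternatives checked — unique.

spin(left), straight(4)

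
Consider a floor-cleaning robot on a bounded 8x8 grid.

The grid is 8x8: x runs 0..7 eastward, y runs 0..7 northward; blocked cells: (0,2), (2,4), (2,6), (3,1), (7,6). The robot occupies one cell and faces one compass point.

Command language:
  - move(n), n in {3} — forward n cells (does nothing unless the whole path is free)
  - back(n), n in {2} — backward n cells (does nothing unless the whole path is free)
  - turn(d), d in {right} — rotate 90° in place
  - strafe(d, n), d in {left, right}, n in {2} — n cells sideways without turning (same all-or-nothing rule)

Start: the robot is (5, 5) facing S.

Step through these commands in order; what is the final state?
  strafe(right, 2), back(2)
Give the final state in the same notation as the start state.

(3, 7) facing S

from: (5, 5) facing S
step 1 (strafe(right, 2)): (3, 5) facing S
step 2 (back(2)): (3, 7) facing S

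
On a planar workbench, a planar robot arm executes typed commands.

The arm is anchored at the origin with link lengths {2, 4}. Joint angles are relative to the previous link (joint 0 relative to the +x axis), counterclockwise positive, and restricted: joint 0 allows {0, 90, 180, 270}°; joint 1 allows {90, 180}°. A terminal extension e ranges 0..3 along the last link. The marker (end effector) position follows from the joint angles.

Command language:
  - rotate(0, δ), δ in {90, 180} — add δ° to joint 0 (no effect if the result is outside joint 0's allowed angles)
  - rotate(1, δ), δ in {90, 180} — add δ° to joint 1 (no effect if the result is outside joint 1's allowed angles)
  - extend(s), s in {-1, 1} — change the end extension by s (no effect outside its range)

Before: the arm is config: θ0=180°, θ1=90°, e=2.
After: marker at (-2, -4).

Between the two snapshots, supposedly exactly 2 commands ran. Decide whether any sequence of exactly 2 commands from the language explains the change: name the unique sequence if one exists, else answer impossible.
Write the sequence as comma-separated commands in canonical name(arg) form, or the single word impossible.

t0: config: θ0=180°, θ1=90°, e=2
[1] after extend(-1): config: θ0=180°, θ1=90°, e=1
[2] after extend(-1): config: θ0=180°, θ1=90°, e=0
all 36 alternatives checked — unique.

extend(-1), extend(-1)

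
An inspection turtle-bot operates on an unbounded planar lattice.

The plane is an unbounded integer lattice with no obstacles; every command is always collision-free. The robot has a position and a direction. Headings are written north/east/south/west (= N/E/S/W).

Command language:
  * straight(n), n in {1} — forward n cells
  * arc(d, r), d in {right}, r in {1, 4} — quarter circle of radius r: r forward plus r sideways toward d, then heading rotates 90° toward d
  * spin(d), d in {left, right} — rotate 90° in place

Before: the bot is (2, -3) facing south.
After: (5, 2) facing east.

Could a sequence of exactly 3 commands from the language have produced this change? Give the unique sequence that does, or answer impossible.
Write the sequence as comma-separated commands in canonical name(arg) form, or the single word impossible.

key: position moved to (5,2) AND the heading swung to E — translation plus rotation needed
t0: (2, -3) facing south
[1] after spin(right): (2, -3) facing west
[2] after arc(right, 1): (1, -2) facing north
[3] after arc(right, 4): (5, 2) facing east
no other 3-command option fits: unique.

spin(right), arc(right, 1), arc(right, 4)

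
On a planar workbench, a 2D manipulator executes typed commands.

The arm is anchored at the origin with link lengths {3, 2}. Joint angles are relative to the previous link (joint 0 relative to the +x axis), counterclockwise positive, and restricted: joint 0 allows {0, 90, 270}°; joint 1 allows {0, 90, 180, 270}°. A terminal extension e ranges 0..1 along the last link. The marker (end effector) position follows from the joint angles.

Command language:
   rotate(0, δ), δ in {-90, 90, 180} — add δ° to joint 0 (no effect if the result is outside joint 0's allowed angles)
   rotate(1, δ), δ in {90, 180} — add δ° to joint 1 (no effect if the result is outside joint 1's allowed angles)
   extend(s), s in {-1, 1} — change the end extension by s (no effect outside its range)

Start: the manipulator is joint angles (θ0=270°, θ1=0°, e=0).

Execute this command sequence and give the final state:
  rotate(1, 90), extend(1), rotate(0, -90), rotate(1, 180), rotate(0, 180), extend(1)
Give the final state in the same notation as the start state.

start: joint angles (θ0=270°, θ1=0°, e=0)
[1] after rotate(1, 90): joint angles (θ0=270°, θ1=90°, e=0)
[2] after extend(1): joint angles (θ0=270°, θ1=90°, e=1)
[3] after rotate(0, -90): joint angles (θ0=270°, θ1=90°, e=1)
[4] after rotate(1, 180): joint angles (θ0=270°, θ1=270°, e=1)
[5] after rotate(0, 180): joint angles (θ0=90°, θ1=270°, e=1)
[6] after extend(1): joint angles (θ0=90°, θ1=270°, e=1)

joint angles (θ0=90°, θ1=270°, e=1)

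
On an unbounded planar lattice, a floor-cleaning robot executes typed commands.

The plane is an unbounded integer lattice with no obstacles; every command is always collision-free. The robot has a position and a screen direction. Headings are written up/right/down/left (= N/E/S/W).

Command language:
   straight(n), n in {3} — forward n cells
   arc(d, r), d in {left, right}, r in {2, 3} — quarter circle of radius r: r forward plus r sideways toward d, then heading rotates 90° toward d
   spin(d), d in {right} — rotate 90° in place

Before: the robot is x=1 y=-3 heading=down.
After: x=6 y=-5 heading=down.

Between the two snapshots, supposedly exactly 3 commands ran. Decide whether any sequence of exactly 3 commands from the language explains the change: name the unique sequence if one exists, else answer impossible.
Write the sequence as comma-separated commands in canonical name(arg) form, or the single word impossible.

key: heading stays S — rotations cancel among the 3 commands
start: x=1 y=-3 heading=down
[1] after arc(left, 2): x=3 y=-5 heading=right
[2] after straight(3): x=6 y=-5 heading=right
[3] after spin(right): x=6 y=-5 heading=down
no other 3-command option fits: unique.

arc(left, 2), straight(3), spin(right)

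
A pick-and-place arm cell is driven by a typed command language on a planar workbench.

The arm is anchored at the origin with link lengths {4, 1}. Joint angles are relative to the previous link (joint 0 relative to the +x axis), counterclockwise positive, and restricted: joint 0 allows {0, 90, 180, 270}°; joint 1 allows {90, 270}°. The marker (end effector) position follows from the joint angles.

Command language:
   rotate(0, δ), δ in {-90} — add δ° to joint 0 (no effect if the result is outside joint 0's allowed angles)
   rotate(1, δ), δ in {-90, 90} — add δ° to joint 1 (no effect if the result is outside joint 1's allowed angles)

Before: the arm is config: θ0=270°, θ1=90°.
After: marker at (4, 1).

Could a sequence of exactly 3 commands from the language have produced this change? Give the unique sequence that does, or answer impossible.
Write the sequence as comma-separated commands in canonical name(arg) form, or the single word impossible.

begin: config: θ0=270°, θ1=90°
[1] after rotate(0, -90): config: θ0=180°, θ1=90°
[2] after rotate(0, -90): config: θ0=90°, θ1=90°
[3] after rotate(0, -90): config: θ0=0°, θ1=90°
no rival 3-sequence matches.

rotate(0, -90), rotate(0, -90), rotate(0, -90)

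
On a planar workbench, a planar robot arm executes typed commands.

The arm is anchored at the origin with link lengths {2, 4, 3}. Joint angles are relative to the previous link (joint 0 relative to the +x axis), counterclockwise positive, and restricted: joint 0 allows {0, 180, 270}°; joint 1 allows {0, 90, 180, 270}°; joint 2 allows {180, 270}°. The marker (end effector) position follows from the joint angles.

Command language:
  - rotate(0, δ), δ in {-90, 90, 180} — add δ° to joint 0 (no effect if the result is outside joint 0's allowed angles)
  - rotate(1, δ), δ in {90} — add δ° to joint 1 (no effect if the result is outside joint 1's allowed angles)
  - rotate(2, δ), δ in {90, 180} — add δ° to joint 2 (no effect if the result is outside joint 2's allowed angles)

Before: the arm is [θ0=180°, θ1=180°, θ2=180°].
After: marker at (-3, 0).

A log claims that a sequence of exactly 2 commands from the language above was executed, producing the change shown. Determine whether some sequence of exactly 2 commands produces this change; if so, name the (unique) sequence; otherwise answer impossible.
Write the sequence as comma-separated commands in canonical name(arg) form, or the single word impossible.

from: [θ0=180°, θ1=180°, θ2=180°]
t=1 rotate(1, 90) ⇒ [θ0=180°, θ1=270°, θ2=180°]
t=2 rotate(1, 90) ⇒ [θ0=180°, θ1=0°, θ2=180°]
all 36 alternatives checked — unique.

rotate(1, 90), rotate(1, 90)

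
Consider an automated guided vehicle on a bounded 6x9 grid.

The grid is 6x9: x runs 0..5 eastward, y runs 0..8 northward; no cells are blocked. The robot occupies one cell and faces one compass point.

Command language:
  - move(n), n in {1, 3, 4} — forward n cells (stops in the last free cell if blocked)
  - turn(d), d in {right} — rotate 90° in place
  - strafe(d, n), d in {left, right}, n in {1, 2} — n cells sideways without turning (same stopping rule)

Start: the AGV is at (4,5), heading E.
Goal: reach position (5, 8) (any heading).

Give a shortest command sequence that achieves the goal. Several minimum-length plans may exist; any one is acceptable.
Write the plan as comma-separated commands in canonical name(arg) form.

initial: at (4,5), heading E
1. strafe(left, 2) → at (4,7), heading E
2. strafe(left, 2) → at (4,8), heading E
3. move(4) → at (5,8), heading E
minimal: 3 command(s), checked below 3.

strafe(left, 2), strafe(left, 2), move(4)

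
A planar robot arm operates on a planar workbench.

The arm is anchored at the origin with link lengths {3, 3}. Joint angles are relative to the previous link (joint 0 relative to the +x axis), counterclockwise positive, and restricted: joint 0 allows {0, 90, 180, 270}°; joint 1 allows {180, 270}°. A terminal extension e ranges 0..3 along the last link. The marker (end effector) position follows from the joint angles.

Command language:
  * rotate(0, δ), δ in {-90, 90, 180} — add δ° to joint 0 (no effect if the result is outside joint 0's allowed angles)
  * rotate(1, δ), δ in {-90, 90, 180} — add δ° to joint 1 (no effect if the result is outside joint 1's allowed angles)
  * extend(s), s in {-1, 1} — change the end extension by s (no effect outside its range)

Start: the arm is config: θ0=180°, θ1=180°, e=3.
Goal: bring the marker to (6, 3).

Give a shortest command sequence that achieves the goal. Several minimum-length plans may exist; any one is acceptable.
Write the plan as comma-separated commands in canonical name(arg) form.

from: config: θ0=180°, θ1=180°, e=3
step 1 (rotate(1, 90)): config: θ0=180°, θ1=270°, e=3
step 2 (rotate(0, -90)): config: θ0=90°, θ1=270°, e=3
no 1-step plan works, so 2 is optimal.

rotate(1, 90), rotate(0, -90)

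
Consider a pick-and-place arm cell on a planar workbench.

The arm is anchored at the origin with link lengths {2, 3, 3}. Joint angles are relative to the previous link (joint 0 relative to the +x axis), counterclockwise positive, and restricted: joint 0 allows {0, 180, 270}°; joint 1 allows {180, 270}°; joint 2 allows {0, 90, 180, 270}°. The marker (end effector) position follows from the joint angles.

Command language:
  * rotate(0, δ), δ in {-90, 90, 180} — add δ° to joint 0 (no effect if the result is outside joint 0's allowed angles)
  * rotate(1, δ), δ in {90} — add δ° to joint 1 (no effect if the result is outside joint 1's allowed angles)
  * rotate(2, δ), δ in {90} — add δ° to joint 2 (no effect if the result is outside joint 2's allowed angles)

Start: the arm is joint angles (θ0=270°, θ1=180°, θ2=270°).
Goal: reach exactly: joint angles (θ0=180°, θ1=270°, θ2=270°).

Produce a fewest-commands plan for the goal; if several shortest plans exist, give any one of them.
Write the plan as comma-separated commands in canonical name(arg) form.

from: joint angles (θ0=270°, θ1=180°, θ2=270°)
[1] after rotate(0, -90): joint angles (θ0=180°, θ1=180°, θ2=270°)
[2] after rotate(1, 90): joint angles (θ0=180°, θ1=270°, θ2=270°)
minimal: 2 command(s), checked below 2.

rotate(0, -90), rotate(1, 90)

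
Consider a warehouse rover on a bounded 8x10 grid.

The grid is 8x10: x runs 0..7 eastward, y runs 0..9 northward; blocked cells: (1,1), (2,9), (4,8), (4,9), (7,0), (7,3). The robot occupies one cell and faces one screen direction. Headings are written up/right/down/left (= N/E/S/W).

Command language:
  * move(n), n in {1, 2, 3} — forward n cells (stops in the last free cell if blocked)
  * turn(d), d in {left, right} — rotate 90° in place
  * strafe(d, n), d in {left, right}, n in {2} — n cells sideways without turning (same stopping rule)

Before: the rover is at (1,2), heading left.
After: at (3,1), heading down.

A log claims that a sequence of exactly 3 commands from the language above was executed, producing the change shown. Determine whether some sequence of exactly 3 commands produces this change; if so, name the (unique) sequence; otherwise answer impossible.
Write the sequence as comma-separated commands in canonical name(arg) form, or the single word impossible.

turn(left), strafe(left, 2), move(1)

key: running move(1) before turn(left) would end elsewhere — order is forced
t0: at (1,2), heading left
t=1 turn(left) ⇒ at (1,2), heading down
t=2 strafe(left, 2) ⇒ at (3,2), heading down
t=3 move(1) ⇒ at (3,1), heading down
no other 3-command option fits: unique.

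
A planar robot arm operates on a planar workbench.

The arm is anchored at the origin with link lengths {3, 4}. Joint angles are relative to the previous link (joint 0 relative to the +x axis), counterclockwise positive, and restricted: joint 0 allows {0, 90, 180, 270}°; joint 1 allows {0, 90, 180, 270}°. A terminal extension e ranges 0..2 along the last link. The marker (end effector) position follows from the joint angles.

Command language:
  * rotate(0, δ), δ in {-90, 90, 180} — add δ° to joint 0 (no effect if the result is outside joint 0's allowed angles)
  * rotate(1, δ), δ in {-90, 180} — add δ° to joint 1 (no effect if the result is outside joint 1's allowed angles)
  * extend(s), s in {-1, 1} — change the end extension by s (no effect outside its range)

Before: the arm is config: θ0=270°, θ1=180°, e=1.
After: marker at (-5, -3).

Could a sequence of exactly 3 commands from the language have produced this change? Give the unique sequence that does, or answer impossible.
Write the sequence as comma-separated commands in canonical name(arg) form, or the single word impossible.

rotate(1, -90), rotate(1, -90), rotate(1, -90)

start: config: θ0=270°, θ1=180°, e=1
t=1 rotate(1, -90) ⇒ config: θ0=270°, θ1=90°, e=1
t=2 rotate(1, -90) ⇒ config: θ0=270°, θ1=0°, e=1
t=3 rotate(1, -90) ⇒ config: θ0=270°, θ1=270°, e=1
no rival 3-sequence matches.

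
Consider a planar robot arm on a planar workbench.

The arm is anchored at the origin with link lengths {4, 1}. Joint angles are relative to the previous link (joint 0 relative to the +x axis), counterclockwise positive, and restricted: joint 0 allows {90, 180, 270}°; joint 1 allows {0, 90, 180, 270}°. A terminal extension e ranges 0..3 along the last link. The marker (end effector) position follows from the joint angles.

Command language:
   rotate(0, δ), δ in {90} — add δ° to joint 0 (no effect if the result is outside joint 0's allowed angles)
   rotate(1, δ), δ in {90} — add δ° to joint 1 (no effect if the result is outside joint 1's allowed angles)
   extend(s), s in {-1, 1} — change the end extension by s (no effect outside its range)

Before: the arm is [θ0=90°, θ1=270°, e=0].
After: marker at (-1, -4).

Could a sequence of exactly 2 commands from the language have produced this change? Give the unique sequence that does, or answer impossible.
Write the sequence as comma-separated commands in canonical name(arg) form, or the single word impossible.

rotate(0, 90), rotate(0, 90)

from: [θ0=90°, θ1=270°, e=0]
1. rotate(0, 90) → [θ0=180°, θ1=270°, e=0]
2. rotate(0, 90) → [θ0=270°, θ1=270°, e=0]
no other 2-command option fits: unique.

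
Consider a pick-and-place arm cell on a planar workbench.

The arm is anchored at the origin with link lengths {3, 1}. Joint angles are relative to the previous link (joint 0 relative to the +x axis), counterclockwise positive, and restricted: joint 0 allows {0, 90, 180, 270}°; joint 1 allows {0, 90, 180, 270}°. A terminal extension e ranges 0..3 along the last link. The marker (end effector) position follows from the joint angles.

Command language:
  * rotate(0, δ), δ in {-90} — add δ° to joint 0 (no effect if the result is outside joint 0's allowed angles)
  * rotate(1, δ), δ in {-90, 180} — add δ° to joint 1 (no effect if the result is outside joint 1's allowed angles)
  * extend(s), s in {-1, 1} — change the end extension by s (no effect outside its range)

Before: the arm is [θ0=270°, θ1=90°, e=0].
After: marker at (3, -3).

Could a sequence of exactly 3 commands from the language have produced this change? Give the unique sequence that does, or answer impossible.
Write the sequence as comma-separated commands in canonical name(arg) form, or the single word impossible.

key: running extend(1) before extend(-1) would end elsewhere — order is forced
t0: [θ0=270°, θ1=90°, e=0]
t=1 extend(-1) ⇒ [θ0=270°, θ1=90°, e=0]
t=2 extend(1) ⇒ [θ0=270°, θ1=90°, e=1]
t=3 extend(1) ⇒ [θ0=270°, θ1=90°, e=2]
no other 3-command option fits: unique.

extend(-1), extend(1), extend(1)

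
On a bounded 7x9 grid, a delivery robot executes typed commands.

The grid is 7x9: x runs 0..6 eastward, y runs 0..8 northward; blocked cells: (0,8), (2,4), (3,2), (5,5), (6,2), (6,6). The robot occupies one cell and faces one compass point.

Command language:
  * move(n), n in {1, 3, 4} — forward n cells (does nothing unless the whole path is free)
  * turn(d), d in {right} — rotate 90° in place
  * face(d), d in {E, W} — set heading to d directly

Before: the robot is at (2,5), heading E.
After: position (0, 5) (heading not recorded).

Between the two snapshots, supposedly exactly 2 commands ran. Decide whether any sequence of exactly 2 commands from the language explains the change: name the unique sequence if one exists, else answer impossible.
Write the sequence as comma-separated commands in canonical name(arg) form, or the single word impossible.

impossible

every 2-command combo misses the target.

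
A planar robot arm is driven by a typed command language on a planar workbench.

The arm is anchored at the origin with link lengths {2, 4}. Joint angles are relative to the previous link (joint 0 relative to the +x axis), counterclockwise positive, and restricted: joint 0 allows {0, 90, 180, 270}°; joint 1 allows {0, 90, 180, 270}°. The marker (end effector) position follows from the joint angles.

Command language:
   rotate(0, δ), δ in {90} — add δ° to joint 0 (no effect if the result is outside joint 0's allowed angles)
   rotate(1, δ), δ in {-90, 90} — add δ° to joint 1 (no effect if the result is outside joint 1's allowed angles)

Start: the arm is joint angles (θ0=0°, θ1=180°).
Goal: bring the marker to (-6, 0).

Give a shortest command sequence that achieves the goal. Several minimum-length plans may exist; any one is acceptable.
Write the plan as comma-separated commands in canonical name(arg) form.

rotate(1, 90), rotate(1, 90), rotate(0, 90), rotate(0, 90)

initial: joint angles (θ0=0°, θ1=180°)
[1] after rotate(1, 90): joint angles (θ0=0°, θ1=270°)
[2] after rotate(1, 90): joint angles (θ0=0°, θ1=0°)
[3] after rotate(0, 90): joint angles (θ0=90°, θ1=0°)
[4] after rotate(0, 90): joint angles (θ0=180°, θ1=0°)
shorter routes all fall short; 4 is best.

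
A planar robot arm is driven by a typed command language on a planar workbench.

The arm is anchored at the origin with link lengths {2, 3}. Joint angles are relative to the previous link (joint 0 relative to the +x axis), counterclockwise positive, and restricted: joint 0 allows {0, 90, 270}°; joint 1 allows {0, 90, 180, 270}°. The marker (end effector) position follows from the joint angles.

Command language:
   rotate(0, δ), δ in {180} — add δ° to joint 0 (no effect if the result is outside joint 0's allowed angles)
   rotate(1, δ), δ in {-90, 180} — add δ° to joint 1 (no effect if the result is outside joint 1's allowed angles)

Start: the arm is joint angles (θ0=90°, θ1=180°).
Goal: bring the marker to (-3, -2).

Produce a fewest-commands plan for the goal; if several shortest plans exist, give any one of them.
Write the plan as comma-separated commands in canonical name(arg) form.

rotate(1, -90), rotate(1, 180), rotate(0, 180)

t0: joint angles (θ0=90°, θ1=180°)
1. rotate(1, -90) → joint angles (θ0=90°, θ1=90°)
2. rotate(1, 180) → joint angles (θ0=90°, θ1=270°)
3. rotate(0, 180) → joint angles (θ0=270°, θ1=270°)
minimal: 3 command(s), checked below 3.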